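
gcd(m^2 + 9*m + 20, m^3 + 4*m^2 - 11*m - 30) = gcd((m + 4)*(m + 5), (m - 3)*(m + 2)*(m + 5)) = m + 5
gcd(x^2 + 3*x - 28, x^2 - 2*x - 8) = x - 4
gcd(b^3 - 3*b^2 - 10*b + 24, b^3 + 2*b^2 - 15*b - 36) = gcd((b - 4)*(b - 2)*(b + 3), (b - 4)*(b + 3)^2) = b^2 - b - 12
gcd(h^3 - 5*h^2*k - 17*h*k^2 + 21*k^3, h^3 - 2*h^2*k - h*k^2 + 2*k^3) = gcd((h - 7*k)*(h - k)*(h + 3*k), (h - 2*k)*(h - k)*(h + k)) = h - k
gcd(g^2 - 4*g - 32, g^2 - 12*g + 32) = g - 8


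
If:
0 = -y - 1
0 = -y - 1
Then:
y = -1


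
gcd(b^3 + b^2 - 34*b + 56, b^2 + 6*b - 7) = b + 7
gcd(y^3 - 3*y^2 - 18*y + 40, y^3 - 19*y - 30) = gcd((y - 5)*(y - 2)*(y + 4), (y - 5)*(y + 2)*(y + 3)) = y - 5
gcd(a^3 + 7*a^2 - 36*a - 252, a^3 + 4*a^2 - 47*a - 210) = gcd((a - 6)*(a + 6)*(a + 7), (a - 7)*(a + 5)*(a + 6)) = a + 6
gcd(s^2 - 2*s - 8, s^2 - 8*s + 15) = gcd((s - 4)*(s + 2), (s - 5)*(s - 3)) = 1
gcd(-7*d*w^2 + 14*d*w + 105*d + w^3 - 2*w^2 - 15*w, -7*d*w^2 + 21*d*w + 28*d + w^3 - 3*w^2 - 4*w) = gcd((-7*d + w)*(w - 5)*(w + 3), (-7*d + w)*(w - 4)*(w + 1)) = -7*d + w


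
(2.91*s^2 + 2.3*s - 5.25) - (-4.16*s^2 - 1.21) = 7.07*s^2 + 2.3*s - 4.04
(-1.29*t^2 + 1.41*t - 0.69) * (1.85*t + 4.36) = -2.3865*t^3 - 3.0159*t^2 + 4.8711*t - 3.0084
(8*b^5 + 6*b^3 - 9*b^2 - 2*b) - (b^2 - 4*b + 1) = 8*b^5 + 6*b^3 - 10*b^2 + 2*b - 1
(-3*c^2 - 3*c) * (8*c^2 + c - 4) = -24*c^4 - 27*c^3 + 9*c^2 + 12*c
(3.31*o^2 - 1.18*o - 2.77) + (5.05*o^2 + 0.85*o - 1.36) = 8.36*o^2 - 0.33*o - 4.13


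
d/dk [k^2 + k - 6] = 2*k + 1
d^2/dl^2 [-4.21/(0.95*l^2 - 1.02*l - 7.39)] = (-7.59905*l^2 + 8.15898*l + 4.21*(1.9*l - 1.02)*(3.8*l - 2.04) + 59.11261)/(-0.95*l^2 + 1.02*l + 7.39)^3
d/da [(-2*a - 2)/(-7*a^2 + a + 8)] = -14/(49*a^2 - 112*a + 64)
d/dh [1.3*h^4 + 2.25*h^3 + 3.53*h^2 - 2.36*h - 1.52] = 5.2*h^3 + 6.75*h^2 + 7.06*h - 2.36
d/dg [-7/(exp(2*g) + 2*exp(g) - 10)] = 14*(exp(g) + 1)*exp(g)/(exp(2*g) + 2*exp(g) - 10)^2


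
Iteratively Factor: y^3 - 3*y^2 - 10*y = (y - 5)*(y^2 + 2*y) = y*(y - 5)*(y + 2)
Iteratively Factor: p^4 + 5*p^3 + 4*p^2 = (p + 4)*(p^3 + p^2) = p*(p + 4)*(p^2 + p) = p^2*(p + 4)*(p + 1)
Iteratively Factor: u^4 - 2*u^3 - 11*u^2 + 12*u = (u + 3)*(u^3 - 5*u^2 + 4*u) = (u - 4)*(u + 3)*(u^2 - u) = (u - 4)*(u - 1)*(u + 3)*(u)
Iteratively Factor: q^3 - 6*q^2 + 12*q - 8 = (q - 2)*(q^2 - 4*q + 4) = (q - 2)^2*(q - 2)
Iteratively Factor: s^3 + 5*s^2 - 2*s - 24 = (s - 2)*(s^2 + 7*s + 12) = (s - 2)*(s + 4)*(s + 3)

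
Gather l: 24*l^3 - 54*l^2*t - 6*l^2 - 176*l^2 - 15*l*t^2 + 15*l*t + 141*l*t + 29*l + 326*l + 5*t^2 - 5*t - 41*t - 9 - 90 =24*l^3 + l^2*(-54*t - 182) + l*(-15*t^2 + 156*t + 355) + 5*t^2 - 46*t - 99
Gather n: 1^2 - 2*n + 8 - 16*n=9 - 18*n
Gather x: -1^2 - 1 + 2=0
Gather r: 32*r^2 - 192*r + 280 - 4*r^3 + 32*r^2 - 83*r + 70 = -4*r^3 + 64*r^2 - 275*r + 350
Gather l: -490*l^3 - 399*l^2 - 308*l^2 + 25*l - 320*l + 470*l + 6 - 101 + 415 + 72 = -490*l^3 - 707*l^2 + 175*l + 392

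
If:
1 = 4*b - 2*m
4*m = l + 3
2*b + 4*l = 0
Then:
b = 10/17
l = -5/17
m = 23/34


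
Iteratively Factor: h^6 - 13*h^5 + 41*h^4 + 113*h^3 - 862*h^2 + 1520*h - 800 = (h - 1)*(h^5 - 12*h^4 + 29*h^3 + 142*h^2 - 720*h + 800) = (h - 1)*(h + 4)*(h^4 - 16*h^3 + 93*h^2 - 230*h + 200) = (h - 2)*(h - 1)*(h + 4)*(h^3 - 14*h^2 + 65*h - 100) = (h - 5)*(h - 2)*(h - 1)*(h + 4)*(h^2 - 9*h + 20) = (h - 5)*(h - 4)*(h - 2)*(h - 1)*(h + 4)*(h - 5)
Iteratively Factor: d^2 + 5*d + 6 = (d + 3)*(d + 2)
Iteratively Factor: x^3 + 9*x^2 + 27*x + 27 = (x + 3)*(x^2 + 6*x + 9) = (x + 3)^2*(x + 3)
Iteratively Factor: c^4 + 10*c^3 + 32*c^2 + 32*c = (c + 2)*(c^3 + 8*c^2 + 16*c) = c*(c + 2)*(c^2 + 8*c + 16) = c*(c + 2)*(c + 4)*(c + 4)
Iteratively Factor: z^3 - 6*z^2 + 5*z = (z - 5)*(z^2 - z) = (z - 5)*(z - 1)*(z)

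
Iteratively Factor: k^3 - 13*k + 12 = (k + 4)*(k^2 - 4*k + 3) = (k - 1)*(k + 4)*(k - 3)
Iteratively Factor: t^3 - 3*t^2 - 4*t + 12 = (t - 2)*(t^2 - t - 6) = (t - 3)*(t - 2)*(t + 2)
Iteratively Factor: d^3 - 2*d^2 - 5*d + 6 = (d - 1)*(d^2 - d - 6) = (d - 1)*(d + 2)*(d - 3)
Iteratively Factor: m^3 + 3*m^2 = (m)*(m^2 + 3*m) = m^2*(m + 3)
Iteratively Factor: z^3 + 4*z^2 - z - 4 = (z + 1)*(z^2 + 3*z - 4) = (z - 1)*(z + 1)*(z + 4)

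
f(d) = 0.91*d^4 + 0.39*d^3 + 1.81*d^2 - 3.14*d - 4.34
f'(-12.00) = -6168.02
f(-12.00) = 18489.82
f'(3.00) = 116.53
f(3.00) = 86.77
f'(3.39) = 164.39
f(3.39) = 141.19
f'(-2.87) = -89.94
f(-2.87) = 72.10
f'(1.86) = 31.06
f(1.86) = 9.48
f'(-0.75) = -6.73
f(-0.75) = -0.84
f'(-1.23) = -12.60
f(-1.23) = 3.62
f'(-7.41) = -1446.72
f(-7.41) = 2703.19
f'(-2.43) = -57.26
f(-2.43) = 40.11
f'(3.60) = 194.88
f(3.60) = 178.85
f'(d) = 3.64*d^3 + 1.17*d^2 + 3.62*d - 3.14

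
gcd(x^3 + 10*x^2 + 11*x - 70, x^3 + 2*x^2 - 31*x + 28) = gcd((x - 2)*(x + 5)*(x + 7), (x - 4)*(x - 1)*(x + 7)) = x + 7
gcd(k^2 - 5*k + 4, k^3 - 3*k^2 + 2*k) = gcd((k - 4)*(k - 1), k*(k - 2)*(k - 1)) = k - 1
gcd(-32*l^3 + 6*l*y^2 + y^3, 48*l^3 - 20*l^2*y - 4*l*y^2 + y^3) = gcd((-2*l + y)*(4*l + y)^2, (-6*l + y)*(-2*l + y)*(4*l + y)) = -8*l^2 + 2*l*y + y^2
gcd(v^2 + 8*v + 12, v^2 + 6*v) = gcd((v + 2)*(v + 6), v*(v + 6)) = v + 6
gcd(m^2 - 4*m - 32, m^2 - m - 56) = m - 8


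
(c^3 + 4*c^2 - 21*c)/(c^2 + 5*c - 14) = c*(c - 3)/(c - 2)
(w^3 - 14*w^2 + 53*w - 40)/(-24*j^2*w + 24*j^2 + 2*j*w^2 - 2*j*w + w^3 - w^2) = (w^2 - 13*w + 40)/(-24*j^2 + 2*j*w + w^2)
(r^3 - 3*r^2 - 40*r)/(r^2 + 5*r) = r - 8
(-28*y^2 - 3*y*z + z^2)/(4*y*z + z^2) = (-7*y + z)/z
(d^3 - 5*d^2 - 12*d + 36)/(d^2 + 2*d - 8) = (d^2 - 3*d - 18)/(d + 4)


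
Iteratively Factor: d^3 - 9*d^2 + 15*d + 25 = (d - 5)*(d^2 - 4*d - 5) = (d - 5)*(d + 1)*(d - 5)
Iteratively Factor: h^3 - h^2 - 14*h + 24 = (h + 4)*(h^2 - 5*h + 6) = (h - 3)*(h + 4)*(h - 2)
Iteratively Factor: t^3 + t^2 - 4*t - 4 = (t + 2)*(t^2 - t - 2) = (t - 2)*(t + 2)*(t + 1)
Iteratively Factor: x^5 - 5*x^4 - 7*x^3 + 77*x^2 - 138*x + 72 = (x + 4)*(x^4 - 9*x^3 + 29*x^2 - 39*x + 18) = (x - 3)*(x + 4)*(x^3 - 6*x^2 + 11*x - 6) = (x - 3)*(x - 1)*(x + 4)*(x^2 - 5*x + 6) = (x - 3)^2*(x - 1)*(x + 4)*(x - 2)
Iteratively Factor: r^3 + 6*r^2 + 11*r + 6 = (r + 3)*(r^2 + 3*r + 2) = (r + 1)*(r + 3)*(r + 2)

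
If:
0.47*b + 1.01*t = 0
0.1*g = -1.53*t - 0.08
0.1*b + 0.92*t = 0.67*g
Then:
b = 0.11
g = -0.05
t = -0.05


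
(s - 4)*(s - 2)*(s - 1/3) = s^3 - 19*s^2/3 + 10*s - 8/3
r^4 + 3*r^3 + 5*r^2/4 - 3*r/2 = r*(r - 1/2)*(r + 3/2)*(r + 2)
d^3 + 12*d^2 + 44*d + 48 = (d + 2)*(d + 4)*(d + 6)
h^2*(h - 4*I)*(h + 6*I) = h^4 + 2*I*h^3 + 24*h^2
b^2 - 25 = (b - 5)*(b + 5)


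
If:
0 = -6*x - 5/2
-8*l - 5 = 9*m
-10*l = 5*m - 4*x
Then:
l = 1/5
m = -11/15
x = -5/12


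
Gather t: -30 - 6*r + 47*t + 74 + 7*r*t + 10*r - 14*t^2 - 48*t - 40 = 4*r - 14*t^2 + t*(7*r - 1) + 4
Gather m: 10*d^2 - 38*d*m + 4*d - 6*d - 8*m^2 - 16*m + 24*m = 10*d^2 - 2*d - 8*m^2 + m*(8 - 38*d)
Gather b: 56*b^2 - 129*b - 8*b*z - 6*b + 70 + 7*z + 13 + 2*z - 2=56*b^2 + b*(-8*z - 135) + 9*z + 81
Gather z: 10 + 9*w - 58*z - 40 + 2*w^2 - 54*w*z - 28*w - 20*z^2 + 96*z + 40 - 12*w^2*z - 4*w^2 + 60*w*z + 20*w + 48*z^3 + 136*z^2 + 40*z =-2*w^2 + w + 48*z^3 + 116*z^2 + z*(-12*w^2 + 6*w + 78) + 10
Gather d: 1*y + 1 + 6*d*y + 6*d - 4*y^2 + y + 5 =d*(6*y + 6) - 4*y^2 + 2*y + 6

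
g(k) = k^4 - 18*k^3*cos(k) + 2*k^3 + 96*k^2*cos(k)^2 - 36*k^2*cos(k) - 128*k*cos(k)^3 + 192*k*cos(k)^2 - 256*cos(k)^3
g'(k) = 18*k^3*sin(k) + 4*k^3 - 192*k^2*sin(k)*cos(k) + 36*k^2*sin(k) - 54*k^2*cos(k) + 6*k^2 + 384*k*sin(k)*cos(k)^2 - 384*k*sin(k)*cos(k) + 192*k*cos(k)^2 - 72*k*cos(k) + 768*sin(k)*cos(k)^2 - 128*cos(k)^3 + 192*cos(k)^2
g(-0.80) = -106.92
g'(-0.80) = -269.29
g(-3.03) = 25.99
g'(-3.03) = -43.46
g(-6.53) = 7831.89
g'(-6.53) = -1155.30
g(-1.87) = -0.04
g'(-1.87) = 0.75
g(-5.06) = 1064.81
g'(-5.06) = -3213.23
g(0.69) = -68.87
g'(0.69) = 311.14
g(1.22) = 4.01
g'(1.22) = -21.74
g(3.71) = 3365.69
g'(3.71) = -1587.68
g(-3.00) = 24.69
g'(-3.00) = -43.36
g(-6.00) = 5930.11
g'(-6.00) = -5454.32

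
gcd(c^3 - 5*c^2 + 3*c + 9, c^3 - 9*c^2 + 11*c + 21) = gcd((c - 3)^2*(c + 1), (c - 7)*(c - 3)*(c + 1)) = c^2 - 2*c - 3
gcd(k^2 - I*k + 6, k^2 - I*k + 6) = k^2 - I*k + 6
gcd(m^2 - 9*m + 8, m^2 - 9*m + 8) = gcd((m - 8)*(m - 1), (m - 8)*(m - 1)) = m^2 - 9*m + 8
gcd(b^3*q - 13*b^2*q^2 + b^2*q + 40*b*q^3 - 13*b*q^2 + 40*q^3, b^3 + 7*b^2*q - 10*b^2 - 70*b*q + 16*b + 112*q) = 1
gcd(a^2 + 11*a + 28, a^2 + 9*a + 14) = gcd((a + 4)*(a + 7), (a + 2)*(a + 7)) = a + 7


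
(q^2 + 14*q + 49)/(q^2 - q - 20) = (q^2 + 14*q + 49)/(q^2 - q - 20)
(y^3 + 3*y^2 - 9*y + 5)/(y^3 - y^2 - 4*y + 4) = (y^2 + 4*y - 5)/(y^2 - 4)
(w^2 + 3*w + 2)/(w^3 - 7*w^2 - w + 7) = (w + 2)/(w^2 - 8*w + 7)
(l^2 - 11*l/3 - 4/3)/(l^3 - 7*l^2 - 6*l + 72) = (l + 1/3)/(l^2 - 3*l - 18)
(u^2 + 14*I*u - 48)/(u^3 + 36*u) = (u + 8*I)/(u*(u - 6*I))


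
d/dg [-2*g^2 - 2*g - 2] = -4*g - 2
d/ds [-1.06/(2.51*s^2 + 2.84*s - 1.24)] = (5.3212*s + 3.0104)/(2.51*s^2 + 2.84*s - 1.24)^2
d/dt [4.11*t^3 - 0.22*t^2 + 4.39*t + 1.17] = 12.33*t^2 - 0.44*t + 4.39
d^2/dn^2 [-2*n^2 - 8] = -4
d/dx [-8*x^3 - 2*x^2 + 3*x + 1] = -24*x^2 - 4*x + 3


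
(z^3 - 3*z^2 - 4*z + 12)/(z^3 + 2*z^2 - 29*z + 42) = (z + 2)/(z + 7)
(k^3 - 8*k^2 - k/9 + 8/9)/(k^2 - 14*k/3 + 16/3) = (9*k^3 - 72*k^2 - k + 8)/(3*(3*k^2 - 14*k + 16))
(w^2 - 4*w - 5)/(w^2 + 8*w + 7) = (w - 5)/(w + 7)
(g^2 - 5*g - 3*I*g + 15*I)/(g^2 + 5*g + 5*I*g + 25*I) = (g^2 - g*(5 + 3*I) + 15*I)/(g^2 + 5*g*(1 + I) + 25*I)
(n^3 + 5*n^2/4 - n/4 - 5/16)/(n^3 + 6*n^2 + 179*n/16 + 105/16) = (4*n^2 - 1)/(4*n^2 + 19*n + 21)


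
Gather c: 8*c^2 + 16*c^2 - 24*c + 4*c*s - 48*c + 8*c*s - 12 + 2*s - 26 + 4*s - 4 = 24*c^2 + c*(12*s - 72) + 6*s - 42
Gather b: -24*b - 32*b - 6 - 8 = -56*b - 14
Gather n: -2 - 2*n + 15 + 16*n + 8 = 14*n + 21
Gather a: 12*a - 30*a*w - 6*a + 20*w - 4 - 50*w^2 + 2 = a*(6 - 30*w) - 50*w^2 + 20*w - 2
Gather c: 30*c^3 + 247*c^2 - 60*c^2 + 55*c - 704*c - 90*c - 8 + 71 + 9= 30*c^3 + 187*c^2 - 739*c + 72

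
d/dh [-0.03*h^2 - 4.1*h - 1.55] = -0.06*h - 4.1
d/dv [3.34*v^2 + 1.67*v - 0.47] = 6.68*v + 1.67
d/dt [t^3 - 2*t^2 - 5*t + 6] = 3*t^2 - 4*t - 5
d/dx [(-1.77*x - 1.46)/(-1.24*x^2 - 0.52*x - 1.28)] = (-2.1948*x^2 - 3.6208*x + 1.5064)/(1.5376*x^4 + 1.2896*x^3 + 3.4448*x^2 + 1.3312*x + 1.6384)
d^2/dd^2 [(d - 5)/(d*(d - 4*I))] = 2*(d^3 - 15*d^2 + 60*I*d + 80)/(d^3*(d^3 - 12*I*d^2 - 48*d + 64*I))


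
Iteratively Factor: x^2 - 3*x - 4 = (x - 4)*(x + 1)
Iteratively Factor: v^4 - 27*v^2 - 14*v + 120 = (v - 2)*(v^3 + 2*v^2 - 23*v - 60) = (v - 5)*(v - 2)*(v^2 + 7*v + 12) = (v - 5)*(v - 2)*(v + 4)*(v + 3)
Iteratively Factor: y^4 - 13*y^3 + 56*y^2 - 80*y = (y)*(y^3 - 13*y^2 + 56*y - 80) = y*(y - 5)*(y^2 - 8*y + 16) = y*(y - 5)*(y - 4)*(y - 4)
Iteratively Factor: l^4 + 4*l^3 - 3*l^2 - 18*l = (l + 3)*(l^3 + l^2 - 6*l) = l*(l + 3)*(l^2 + l - 6) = l*(l + 3)^2*(l - 2)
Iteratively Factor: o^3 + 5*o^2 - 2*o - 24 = (o + 4)*(o^2 + o - 6) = (o - 2)*(o + 4)*(o + 3)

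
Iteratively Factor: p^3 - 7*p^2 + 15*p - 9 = (p - 3)*(p^2 - 4*p + 3) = (p - 3)*(p - 1)*(p - 3)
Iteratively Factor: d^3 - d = (d - 1)*(d^2 + d) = (d - 1)*(d + 1)*(d)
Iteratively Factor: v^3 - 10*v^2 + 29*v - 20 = (v - 1)*(v^2 - 9*v + 20) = (v - 4)*(v - 1)*(v - 5)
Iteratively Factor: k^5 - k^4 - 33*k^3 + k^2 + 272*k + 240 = (k - 5)*(k^4 + 4*k^3 - 13*k^2 - 64*k - 48) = (k - 5)*(k + 4)*(k^3 - 13*k - 12) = (k - 5)*(k + 3)*(k + 4)*(k^2 - 3*k - 4) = (k - 5)*(k - 4)*(k + 3)*(k + 4)*(k + 1)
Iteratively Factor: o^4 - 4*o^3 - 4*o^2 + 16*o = (o - 2)*(o^3 - 2*o^2 - 8*o) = (o - 2)*(o + 2)*(o^2 - 4*o) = o*(o - 2)*(o + 2)*(o - 4)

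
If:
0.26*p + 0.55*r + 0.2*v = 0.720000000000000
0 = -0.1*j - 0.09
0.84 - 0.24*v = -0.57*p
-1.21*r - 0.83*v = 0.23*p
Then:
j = -0.90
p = -5.05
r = 6.78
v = -8.49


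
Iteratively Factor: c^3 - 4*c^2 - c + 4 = (c + 1)*(c^2 - 5*c + 4) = (c - 1)*(c + 1)*(c - 4)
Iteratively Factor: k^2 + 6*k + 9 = (k + 3)*(k + 3)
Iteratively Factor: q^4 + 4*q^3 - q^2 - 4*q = (q - 1)*(q^3 + 5*q^2 + 4*q) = q*(q - 1)*(q^2 + 5*q + 4) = q*(q - 1)*(q + 1)*(q + 4)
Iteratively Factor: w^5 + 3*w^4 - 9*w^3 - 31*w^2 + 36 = (w + 2)*(w^4 + w^3 - 11*w^2 - 9*w + 18) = (w - 1)*(w + 2)*(w^3 + 2*w^2 - 9*w - 18) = (w - 3)*(w - 1)*(w + 2)*(w^2 + 5*w + 6) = (w - 3)*(w - 1)*(w + 2)^2*(w + 3)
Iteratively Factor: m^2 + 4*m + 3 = (m + 3)*(m + 1)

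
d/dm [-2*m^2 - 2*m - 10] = -4*m - 2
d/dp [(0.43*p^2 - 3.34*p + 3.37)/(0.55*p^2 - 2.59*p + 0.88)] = (0.7233*p^2 - 2.9502*p + 5.7891)/(0.3025*p^4 - 2.849*p^3 + 7.6761*p^2 - 4.5584*p + 0.7744)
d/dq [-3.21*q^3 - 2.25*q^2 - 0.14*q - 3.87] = -9.63*q^2 - 4.5*q - 0.14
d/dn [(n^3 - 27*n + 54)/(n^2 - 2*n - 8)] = (n^4 - 4*n^3 + 3*n^2 - 108*n + 324)/(n^4 - 4*n^3 - 12*n^2 + 32*n + 64)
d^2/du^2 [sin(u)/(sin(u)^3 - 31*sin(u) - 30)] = (4*sin(u)^7 + 118*sin(u)^5 + 390*sin(u)^4 - 62*sin(u)^3 - 1290*sin(u)^2 + 900*sin(u) + 1860)/(-sin(u)^3 + 31*sin(u) + 30)^3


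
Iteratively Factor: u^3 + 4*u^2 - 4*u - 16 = (u + 4)*(u^2 - 4) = (u + 2)*(u + 4)*(u - 2)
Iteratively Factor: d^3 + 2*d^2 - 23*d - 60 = (d + 4)*(d^2 - 2*d - 15) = (d + 3)*(d + 4)*(d - 5)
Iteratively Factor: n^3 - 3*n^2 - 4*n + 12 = (n + 2)*(n^2 - 5*n + 6) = (n - 3)*(n + 2)*(n - 2)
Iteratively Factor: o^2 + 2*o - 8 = (o + 4)*(o - 2)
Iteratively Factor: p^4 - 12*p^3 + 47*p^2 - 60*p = (p - 3)*(p^3 - 9*p^2 + 20*p) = p*(p - 3)*(p^2 - 9*p + 20) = p*(p - 4)*(p - 3)*(p - 5)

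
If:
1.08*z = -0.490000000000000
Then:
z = -0.45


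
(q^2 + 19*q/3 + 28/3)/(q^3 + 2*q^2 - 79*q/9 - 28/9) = 3*(3*q + 7)/(9*q^2 - 18*q - 7)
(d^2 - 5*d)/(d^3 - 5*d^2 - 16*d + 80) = d/(d^2 - 16)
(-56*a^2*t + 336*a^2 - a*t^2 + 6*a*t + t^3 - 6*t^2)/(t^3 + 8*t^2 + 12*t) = (-56*a^2*t + 336*a^2 - a*t^2 + 6*a*t + t^3 - 6*t^2)/(t*(t^2 + 8*t + 12))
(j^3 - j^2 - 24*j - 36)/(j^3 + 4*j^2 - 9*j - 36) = (j^2 - 4*j - 12)/(j^2 + j - 12)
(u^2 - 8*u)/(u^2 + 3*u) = (u - 8)/(u + 3)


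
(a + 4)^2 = a^2 + 8*a + 16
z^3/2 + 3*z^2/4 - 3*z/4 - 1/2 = (z/2 + 1/4)*(z - 1)*(z + 2)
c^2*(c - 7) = c^3 - 7*c^2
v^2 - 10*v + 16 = (v - 8)*(v - 2)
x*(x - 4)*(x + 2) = x^3 - 2*x^2 - 8*x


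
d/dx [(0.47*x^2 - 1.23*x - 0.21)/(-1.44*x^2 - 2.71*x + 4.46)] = (-3.0449*x^2 + 3.5876*x - 6.0549)/(2.0736*x^4 + 7.8048*x^3 - 5.5007*x^2 - 24.1732*x + 19.8916)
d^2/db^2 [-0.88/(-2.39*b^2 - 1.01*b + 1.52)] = (-10.053296*b^2 - 4.248464*b + 0.88*(4.78*b + 1.01)*(9.56*b + 2.02) + 6.393728)/(2.39*b^2 + 1.01*b - 1.52)^3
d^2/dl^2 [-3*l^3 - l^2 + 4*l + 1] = -18*l - 2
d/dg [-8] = 0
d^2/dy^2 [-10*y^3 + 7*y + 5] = -60*y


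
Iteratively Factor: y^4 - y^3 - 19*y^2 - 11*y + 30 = (y + 3)*(y^3 - 4*y^2 - 7*y + 10) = (y + 2)*(y + 3)*(y^2 - 6*y + 5) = (y - 1)*(y + 2)*(y + 3)*(y - 5)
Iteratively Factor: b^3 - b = (b - 1)*(b^2 + b) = (b - 1)*(b + 1)*(b)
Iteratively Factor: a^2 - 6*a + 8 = (a - 4)*(a - 2)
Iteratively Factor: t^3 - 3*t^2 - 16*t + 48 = (t + 4)*(t^2 - 7*t + 12) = (t - 4)*(t + 4)*(t - 3)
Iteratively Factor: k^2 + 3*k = (k)*(k + 3)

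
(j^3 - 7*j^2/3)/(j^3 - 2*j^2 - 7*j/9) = 3*j/(3*j + 1)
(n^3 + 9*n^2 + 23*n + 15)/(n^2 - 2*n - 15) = (n^2 + 6*n + 5)/(n - 5)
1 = 1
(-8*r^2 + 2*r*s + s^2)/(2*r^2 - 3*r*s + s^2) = (-4*r - s)/(r - s)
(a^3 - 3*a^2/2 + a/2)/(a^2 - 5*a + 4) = a*(2*a - 1)/(2*(a - 4))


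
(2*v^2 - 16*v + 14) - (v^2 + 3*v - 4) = v^2 - 19*v + 18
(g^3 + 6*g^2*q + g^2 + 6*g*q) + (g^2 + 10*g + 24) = g^3 + 6*g^2*q + 2*g^2 + 6*g*q + 10*g + 24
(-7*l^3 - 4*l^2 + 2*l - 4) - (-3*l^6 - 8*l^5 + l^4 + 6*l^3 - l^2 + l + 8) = 3*l^6 + 8*l^5 - l^4 - 13*l^3 - 3*l^2 + l - 12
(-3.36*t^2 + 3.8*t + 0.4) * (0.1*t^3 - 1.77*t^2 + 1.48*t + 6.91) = -0.336*t^5 + 6.3272*t^4 - 11.6588*t^3 - 18.3016*t^2 + 26.85*t + 2.764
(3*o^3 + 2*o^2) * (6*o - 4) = 18*o^4 - 8*o^2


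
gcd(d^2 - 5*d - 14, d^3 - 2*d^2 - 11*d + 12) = 1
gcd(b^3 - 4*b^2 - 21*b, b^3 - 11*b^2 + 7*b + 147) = b^2 - 4*b - 21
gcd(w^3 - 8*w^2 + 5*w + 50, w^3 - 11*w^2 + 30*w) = w - 5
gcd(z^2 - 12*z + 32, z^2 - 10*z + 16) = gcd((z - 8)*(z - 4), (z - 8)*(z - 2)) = z - 8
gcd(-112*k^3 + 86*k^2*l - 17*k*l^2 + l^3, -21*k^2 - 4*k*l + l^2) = 7*k - l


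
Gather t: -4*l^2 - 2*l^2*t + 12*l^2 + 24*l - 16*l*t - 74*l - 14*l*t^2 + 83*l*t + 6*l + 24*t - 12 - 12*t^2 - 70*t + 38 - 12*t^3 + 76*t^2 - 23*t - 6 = 8*l^2 - 44*l - 12*t^3 + t^2*(64 - 14*l) + t*(-2*l^2 + 67*l - 69) + 20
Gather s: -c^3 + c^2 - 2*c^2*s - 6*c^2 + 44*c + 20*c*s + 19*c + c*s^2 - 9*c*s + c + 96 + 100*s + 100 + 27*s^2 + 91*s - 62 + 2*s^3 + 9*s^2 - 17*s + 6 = -c^3 - 5*c^2 + 64*c + 2*s^3 + s^2*(c + 36) + s*(-2*c^2 + 11*c + 174) + 140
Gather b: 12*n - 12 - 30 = 12*n - 42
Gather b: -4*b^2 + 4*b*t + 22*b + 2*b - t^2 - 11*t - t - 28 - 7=-4*b^2 + b*(4*t + 24) - t^2 - 12*t - 35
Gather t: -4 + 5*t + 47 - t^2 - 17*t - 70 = -t^2 - 12*t - 27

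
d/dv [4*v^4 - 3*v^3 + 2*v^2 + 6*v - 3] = 16*v^3 - 9*v^2 + 4*v + 6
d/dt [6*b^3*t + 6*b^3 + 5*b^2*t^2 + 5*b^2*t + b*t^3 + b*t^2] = b*(6*b^2 + 10*b*t + 5*b + 3*t^2 + 2*t)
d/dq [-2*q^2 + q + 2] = 1 - 4*q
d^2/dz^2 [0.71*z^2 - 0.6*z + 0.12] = 1.42000000000000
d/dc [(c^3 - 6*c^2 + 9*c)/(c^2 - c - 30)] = (c^4 - 2*c^3 - 93*c^2 + 360*c - 270)/(c^4 - 2*c^3 - 59*c^2 + 60*c + 900)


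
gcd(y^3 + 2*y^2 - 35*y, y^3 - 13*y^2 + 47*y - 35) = y - 5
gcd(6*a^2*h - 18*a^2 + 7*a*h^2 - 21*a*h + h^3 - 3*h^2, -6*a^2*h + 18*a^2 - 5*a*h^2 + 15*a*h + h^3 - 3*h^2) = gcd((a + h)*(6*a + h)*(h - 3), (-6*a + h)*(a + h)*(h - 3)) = a*h - 3*a + h^2 - 3*h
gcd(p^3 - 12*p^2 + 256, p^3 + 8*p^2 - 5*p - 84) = p + 4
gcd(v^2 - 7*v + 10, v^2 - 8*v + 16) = 1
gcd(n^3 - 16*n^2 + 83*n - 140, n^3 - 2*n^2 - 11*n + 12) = n - 4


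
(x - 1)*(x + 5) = x^2 + 4*x - 5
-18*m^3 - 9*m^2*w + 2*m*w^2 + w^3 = (-3*m + w)*(2*m + w)*(3*m + w)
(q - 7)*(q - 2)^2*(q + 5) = q^4 - 6*q^3 - 23*q^2 + 132*q - 140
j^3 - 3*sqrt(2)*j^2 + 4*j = j*(j - 2*sqrt(2))*(j - sqrt(2))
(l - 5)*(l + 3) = l^2 - 2*l - 15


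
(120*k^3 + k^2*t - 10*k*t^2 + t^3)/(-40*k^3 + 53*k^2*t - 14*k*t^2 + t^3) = (3*k + t)/(-k + t)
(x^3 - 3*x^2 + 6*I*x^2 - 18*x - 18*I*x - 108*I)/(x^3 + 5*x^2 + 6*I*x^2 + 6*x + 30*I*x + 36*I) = (x - 6)/(x + 2)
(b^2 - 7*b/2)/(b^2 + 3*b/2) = (2*b - 7)/(2*b + 3)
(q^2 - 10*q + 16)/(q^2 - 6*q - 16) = (q - 2)/(q + 2)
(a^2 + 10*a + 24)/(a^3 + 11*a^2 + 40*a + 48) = (a + 6)/(a^2 + 7*a + 12)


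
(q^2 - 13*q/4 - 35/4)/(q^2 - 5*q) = (q + 7/4)/q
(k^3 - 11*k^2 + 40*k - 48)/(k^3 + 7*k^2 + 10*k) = (k^3 - 11*k^2 + 40*k - 48)/(k*(k^2 + 7*k + 10))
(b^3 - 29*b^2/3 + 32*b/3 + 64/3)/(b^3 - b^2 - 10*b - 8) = (3*b^2 - 32*b + 64)/(3*(b^2 - 2*b - 8))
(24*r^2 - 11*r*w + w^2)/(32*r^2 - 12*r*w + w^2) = (3*r - w)/(4*r - w)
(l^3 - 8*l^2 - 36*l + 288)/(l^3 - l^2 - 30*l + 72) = (l^2 - 14*l + 48)/(l^2 - 7*l + 12)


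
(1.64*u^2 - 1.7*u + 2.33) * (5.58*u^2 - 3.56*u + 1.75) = 9.1512*u^4 - 15.3244*u^3 + 21.9234*u^2 - 11.2698*u + 4.0775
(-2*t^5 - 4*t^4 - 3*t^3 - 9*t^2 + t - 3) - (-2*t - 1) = -2*t^5 - 4*t^4 - 3*t^3 - 9*t^2 + 3*t - 2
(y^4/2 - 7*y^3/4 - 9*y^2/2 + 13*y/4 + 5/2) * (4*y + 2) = 2*y^5 - 6*y^4 - 43*y^3/2 + 4*y^2 + 33*y/2 + 5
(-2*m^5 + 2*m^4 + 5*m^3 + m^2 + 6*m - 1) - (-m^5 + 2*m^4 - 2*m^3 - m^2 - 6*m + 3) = -m^5 + 7*m^3 + 2*m^2 + 12*m - 4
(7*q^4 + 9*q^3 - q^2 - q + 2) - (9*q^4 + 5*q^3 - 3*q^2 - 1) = -2*q^4 + 4*q^3 + 2*q^2 - q + 3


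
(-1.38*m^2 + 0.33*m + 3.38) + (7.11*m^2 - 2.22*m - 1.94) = 5.73*m^2 - 1.89*m + 1.44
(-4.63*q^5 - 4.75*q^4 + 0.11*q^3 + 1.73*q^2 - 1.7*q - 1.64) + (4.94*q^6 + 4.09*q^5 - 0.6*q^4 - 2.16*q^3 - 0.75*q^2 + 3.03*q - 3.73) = 4.94*q^6 - 0.54*q^5 - 5.35*q^4 - 2.05*q^3 + 0.98*q^2 + 1.33*q - 5.37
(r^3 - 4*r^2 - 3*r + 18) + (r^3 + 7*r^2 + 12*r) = 2*r^3 + 3*r^2 + 9*r + 18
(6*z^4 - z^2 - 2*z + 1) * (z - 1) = 6*z^5 - 6*z^4 - z^3 - z^2 + 3*z - 1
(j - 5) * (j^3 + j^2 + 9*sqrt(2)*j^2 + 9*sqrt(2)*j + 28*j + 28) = j^4 - 4*j^3 + 9*sqrt(2)*j^3 - 36*sqrt(2)*j^2 + 23*j^2 - 112*j - 45*sqrt(2)*j - 140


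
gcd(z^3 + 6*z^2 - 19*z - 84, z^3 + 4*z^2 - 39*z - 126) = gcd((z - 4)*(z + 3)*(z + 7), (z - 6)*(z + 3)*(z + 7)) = z^2 + 10*z + 21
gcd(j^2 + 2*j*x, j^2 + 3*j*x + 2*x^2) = j + 2*x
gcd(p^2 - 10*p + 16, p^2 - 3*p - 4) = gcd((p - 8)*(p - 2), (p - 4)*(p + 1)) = 1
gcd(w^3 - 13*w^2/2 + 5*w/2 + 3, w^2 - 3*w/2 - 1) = w + 1/2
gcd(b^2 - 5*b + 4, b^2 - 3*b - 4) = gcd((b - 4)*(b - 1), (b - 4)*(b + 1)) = b - 4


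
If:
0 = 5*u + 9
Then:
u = -9/5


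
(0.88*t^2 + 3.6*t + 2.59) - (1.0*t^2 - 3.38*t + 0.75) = -0.12*t^2 + 6.98*t + 1.84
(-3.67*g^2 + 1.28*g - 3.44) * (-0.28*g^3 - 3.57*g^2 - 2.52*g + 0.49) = 1.0276*g^5 + 12.7435*g^4 + 5.642*g^3 + 7.2569*g^2 + 9.296*g - 1.6856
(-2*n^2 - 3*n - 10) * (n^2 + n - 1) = -2*n^4 - 5*n^3 - 11*n^2 - 7*n + 10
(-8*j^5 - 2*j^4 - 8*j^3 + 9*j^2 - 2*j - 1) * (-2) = 16*j^5 + 4*j^4 + 16*j^3 - 18*j^2 + 4*j + 2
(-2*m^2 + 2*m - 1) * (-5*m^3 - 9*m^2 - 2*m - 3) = 10*m^5 + 8*m^4 - 9*m^3 + 11*m^2 - 4*m + 3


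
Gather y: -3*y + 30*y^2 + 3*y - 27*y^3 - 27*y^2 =-27*y^3 + 3*y^2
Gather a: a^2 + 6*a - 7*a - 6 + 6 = a^2 - a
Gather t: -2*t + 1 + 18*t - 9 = 16*t - 8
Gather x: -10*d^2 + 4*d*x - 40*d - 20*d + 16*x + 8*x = -10*d^2 - 60*d + x*(4*d + 24)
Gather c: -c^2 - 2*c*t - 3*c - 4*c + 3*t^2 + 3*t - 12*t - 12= -c^2 + c*(-2*t - 7) + 3*t^2 - 9*t - 12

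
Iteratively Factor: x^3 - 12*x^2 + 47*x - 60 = (x - 3)*(x^2 - 9*x + 20) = (x - 5)*(x - 3)*(x - 4)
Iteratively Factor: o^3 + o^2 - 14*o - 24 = (o - 4)*(o^2 + 5*o + 6) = (o - 4)*(o + 3)*(o + 2)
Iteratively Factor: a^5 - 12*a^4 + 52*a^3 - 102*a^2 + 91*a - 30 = (a - 1)*(a^4 - 11*a^3 + 41*a^2 - 61*a + 30) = (a - 3)*(a - 1)*(a^3 - 8*a^2 + 17*a - 10) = (a - 3)*(a - 1)^2*(a^2 - 7*a + 10) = (a - 5)*(a - 3)*(a - 1)^2*(a - 2)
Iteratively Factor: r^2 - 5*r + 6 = (r - 3)*(r - 2)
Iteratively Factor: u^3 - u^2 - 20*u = (u - 5)*(u^2 + 4*u) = (u - 5)*(u + 4)*(u)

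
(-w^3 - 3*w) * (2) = -2*w^3 - 6*w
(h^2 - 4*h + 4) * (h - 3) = h^3 - 7*h^2 + 16*h - 12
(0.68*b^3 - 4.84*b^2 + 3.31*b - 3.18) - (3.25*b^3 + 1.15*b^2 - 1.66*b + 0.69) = -2.57*b^3 - 5.99*b^2 + 4.97*b - 3.87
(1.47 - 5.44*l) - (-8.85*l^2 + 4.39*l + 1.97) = 8.85*l^2 - 9.83*l - 0.5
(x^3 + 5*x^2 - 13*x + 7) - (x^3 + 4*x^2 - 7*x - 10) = x^2 - 6*x + 17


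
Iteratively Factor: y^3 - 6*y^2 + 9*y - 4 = (y - 1)*(y^2 - 5*y + 4) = (y - 4)*(y - 1)*(y - 1)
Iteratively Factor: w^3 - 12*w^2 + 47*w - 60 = (w - 3)*(w^2 - 9*w + 20) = (w - 5)*(w - 3)*(w - 4)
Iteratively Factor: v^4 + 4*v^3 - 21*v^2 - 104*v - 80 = (v + 1)*(v^3 + 3*v^2 - 24*v - 80) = (v + 1)*(v + 4)*(v^2 - v - 20) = (v + 1)*(v + 4)^2*(v - 5)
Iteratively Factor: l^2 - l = (l - 1)*(l)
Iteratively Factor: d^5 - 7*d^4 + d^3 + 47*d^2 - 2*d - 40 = (d - 5)*(d^4 - 2*d^3 - 9*d^2 + 2*d + 8) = (d - 5)*(d - 4)*(d^3 + 2*d^2 - d - 2) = (d - 5)*(d - 4)*(d - 1)*(d^2 + 3*d + 2) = (d - 5)*(d - 4)*(d - 1)*(d + 1)*(d + 2)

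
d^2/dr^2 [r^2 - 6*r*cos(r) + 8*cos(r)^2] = 6*r*cos(r) + 32*sin(r)^2 + 12*sin(r) - 14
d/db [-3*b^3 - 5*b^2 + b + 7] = -9*b^2 - 10*b + 1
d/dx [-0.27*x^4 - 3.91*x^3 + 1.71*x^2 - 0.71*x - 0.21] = -1.08*x^3 - 11.73*x^2 + 3.42*x - 0.71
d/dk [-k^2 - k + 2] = -2*k - 1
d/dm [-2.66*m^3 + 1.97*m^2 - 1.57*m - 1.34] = -7.98*m^2 + 3.94*m - 1.57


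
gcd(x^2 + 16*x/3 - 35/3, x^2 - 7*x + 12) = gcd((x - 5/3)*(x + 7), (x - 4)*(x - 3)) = 1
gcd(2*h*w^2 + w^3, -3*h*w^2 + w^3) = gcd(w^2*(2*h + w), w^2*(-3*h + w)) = w^2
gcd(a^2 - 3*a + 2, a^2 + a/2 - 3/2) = a - 1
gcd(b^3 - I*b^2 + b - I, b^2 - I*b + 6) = 1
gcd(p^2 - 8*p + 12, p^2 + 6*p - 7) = 1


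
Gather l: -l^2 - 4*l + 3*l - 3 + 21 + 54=-l^2 - l + 72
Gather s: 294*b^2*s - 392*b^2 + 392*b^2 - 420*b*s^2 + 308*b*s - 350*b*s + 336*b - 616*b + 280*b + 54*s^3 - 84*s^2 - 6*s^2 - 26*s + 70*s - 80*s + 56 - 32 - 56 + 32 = 54*s^3 + s^2*(-420*b - 90) + s*(294*b^2 - 42*b - 36)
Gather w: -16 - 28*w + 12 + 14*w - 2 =-14*w - 6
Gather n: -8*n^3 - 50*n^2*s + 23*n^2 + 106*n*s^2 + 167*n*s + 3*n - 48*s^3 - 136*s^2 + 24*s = -8*n^3 + n^2*(23 - 50*s) + n*(106*s^2 + 167*s + 3) - 48*s^3 - 136*s^2 + 24*s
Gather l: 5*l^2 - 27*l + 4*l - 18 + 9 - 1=5*l^2 - 23*l - 10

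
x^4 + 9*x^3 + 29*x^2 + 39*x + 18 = (x + 1)*(x + 2)*(x + 3)^2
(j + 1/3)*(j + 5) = j^2 + 16*j/3 + 5/3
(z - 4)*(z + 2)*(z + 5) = z^3 + 3*z^2 - 18*z - 40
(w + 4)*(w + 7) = w^2 + 11*w + 28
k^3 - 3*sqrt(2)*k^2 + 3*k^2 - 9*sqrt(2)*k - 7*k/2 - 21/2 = (k + 3)*(k - 7*sqrt(2)/2)*(k + sqrt(2)/2)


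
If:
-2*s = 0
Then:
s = 0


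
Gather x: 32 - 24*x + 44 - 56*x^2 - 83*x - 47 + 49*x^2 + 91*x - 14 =-7*x^2 - 16*x + 15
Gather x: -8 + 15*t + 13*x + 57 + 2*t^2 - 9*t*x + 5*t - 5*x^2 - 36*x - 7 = 2*t^2 + 20*t - 5*x^2 + x*(-9*t - 23) + 42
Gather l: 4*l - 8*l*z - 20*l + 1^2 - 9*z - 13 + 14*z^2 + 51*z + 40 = l*(-8*z - 16) + 14*z^2 + 42*z + 28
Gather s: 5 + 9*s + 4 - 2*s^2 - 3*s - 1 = -2*s^2 + 6*s + 8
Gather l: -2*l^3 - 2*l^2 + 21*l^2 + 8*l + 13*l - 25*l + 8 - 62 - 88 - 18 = -2*l^3 + 19*l^2 - 4*l - 160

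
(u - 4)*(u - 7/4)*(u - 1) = u^3 - 27*u^2/4 + 51*u/4 - 7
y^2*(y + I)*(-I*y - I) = -I*y^4 + y^3 - I*y^3 + y^2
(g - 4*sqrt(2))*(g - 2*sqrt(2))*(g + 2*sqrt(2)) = g^3 - 4*sqrt(2)*g^2 - 8*g + 32*sqrt(2)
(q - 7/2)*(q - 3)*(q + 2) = q^3 - 9*q^2/2 - 5*q/2 + 21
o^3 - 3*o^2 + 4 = (o - 2)^2*(o + 1)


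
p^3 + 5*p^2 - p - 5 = (p - 1)*(p + 1)*(p + 5)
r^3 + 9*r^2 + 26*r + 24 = (r + 2)*(r + 3)*(r + 4)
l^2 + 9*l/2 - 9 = (l - 3/2)*(l + 6)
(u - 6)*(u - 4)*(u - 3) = u^3 - 13*u^2 + 54*u - 72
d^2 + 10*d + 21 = (d + 3)*(d + 7)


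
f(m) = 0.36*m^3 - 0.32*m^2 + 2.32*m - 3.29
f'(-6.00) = 45.04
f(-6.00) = -106.49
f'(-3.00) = 13.96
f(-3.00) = -22.85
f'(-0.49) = 2.89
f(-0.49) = -4.55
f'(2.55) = 7.71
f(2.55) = 6.51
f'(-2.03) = 8.07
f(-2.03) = -12.33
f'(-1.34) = 5.12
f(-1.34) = -7.84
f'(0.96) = 2.70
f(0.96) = -1.04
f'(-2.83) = 12.78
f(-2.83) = -20.58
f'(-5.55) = 39.14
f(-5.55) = -87.57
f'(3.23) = 11.52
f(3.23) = 13.00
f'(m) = 1.08*m^2 - 0.64*m + 2.32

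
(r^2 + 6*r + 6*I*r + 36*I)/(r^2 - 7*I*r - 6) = (r^2 + 6*r*(1 + I) + 36*I)/(r^2 - 7*I*r - 6)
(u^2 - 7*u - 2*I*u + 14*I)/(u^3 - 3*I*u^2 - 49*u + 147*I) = (u - 2*I)/(u^2 + u*(7 - 3*I) - 21*I)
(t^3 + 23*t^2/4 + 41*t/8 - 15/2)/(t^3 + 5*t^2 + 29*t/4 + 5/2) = (4*t^2 + 13*t - 12)/(2*(2*t^2 + 5*t + 2))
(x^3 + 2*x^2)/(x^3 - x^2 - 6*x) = x/(x - 3)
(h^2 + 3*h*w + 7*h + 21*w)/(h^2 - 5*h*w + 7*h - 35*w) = (-h - 3*w)/(-h + 5*w)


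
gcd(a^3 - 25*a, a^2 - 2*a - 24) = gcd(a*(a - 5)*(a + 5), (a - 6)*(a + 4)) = 1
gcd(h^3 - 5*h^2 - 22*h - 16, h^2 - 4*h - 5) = h + 1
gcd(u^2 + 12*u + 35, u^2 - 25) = u + 5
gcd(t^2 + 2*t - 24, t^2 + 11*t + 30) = t + 6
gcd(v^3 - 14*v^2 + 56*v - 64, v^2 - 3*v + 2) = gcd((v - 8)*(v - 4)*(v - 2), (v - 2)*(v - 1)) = v - 2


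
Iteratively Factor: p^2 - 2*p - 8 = (p - 4)*(p + 2)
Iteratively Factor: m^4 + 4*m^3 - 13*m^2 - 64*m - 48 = (m + 3)*(m^3 + m^2 - 16*m - 16) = (m - 4)*(m + 3)*(m^2 + 5*m + 4) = (m - 4)*(m + 1)*(m + 3)*(m + 4)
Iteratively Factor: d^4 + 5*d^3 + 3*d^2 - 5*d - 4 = (d + 1)*(d^3 + 4*d^2 - d - 4) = (d + 1)*(d + 4)*(d^2 - 1) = (d - 1)*(d + 1)*(d + 4)*(d + 1)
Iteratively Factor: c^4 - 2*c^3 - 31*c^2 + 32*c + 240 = (c - 4)*(c^3 + 2*c^2 - 23*c - 60) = (c - 4)*(c + 3)*(c^2 - c - 20) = (c - 5)*(c - 4)*(c + 3)*(c + 4)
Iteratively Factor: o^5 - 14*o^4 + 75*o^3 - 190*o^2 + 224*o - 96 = (o - 4)*(o^4 - 10*o^3 + 35*o^2 - 50*o + 24) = (o - 4)*(o - 2)*(o^3 - 8*o^2 + 19*o - 12) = (o - 4)^2*(o - 2)*(o^2 - 4*o + 3) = (o - 4)^2*(o - 3)*(o - 2)*(o - 1)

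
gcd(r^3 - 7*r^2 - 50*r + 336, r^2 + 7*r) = r + 7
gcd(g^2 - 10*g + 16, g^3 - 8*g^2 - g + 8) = g - 8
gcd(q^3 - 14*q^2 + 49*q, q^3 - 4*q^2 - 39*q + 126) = q - 7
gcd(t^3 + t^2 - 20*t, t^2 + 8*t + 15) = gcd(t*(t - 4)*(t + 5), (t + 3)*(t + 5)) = t + 5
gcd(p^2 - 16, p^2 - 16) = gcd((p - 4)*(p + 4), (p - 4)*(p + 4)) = p^2 - 16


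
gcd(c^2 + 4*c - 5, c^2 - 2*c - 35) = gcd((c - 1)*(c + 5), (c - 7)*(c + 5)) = c + 5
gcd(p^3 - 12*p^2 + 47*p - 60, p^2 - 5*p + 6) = p - 3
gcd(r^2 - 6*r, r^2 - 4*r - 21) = 1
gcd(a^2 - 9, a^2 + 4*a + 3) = a + 3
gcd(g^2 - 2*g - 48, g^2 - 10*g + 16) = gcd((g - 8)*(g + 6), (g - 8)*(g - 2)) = g - 8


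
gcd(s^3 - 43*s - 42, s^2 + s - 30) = s + 6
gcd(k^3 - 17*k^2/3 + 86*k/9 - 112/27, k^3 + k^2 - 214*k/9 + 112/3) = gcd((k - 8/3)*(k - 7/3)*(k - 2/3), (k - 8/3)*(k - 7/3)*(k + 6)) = k^2 - 5*k + 56/9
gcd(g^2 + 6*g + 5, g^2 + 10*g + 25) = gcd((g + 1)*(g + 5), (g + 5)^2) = g + 5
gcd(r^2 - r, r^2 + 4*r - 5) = r - 1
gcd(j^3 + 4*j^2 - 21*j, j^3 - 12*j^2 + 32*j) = j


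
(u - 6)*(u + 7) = u^2 + u - 42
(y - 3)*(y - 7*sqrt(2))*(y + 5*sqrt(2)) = y^3 - 3*y^2 - 2*sqrt(2)*y^2 - 70*y + 6*sqrt(2)*y + 210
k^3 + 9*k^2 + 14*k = k*(k + 2)*(k + 7)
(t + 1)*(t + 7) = t^2 + 8*t + 7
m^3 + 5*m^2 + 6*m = m*(m + 2)*(m + 3)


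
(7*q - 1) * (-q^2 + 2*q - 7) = -7*q^3 + 15*q^2 - 51*q + 7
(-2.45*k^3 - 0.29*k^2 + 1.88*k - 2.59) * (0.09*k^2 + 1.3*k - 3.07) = -0.2205*k^5 - 3.2111*k^4 + 7.3137*k^3 + 3.1012*k^2 - 9.1386*k + 7.9513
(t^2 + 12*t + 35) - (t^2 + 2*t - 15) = 10*t + 50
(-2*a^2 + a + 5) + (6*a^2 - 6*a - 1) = 4*a^2 - 5*a + 4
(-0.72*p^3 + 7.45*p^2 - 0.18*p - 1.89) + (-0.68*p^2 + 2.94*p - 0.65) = -0.72*p^3 + 6.77*p^2 + 2.76*p - 2.54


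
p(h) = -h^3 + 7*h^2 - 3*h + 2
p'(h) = -3*h^2 + 14*h - 3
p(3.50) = 34.38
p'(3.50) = 9.25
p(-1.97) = 42.72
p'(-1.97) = -42.22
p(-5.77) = 444.46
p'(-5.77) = -183.66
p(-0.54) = 5.82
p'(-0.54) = -11.43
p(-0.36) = 4.03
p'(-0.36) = -8.43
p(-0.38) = 4.21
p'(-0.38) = -8.75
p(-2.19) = 52.65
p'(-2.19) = -48.05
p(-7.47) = 831.85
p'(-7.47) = -274.98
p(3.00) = 29.00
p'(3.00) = 12.00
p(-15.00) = 4997.00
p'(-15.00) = -888.00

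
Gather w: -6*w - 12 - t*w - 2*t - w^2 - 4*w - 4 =-2*t - w^2 + w*(-t - 10) - 16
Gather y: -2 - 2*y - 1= -2*y - 3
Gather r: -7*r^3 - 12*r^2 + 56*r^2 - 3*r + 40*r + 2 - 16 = -7*r^3 + 44*r^2 + 37*r - 14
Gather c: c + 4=c + 4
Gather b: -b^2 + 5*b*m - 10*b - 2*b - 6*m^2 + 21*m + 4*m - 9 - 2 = -b^2 + b*(5*m - 12) - 6*m^2 + 25*m - 11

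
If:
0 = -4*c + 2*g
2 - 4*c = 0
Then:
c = 1/2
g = 1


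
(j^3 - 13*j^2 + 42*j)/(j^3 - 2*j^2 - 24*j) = (j - 7)/(j + 4)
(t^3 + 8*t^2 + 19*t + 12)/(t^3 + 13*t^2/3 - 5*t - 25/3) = 3*(t^2 + 7*t + 12)/(3*t^2 + 10*t - 25)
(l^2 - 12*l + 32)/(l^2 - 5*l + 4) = (l - 8)/(l - 1)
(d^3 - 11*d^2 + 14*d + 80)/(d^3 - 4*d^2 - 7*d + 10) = (d - 8)/(d - 1)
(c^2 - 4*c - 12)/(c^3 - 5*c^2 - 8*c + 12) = 1/(c - 1)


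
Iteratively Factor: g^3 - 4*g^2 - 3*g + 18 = (g - 3)*(g^2 - g - 6) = (g - 3)^2*(g + 2)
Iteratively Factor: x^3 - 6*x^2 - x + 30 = (x - 3)*(x^2 - 3*x - 10) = (x - 3)*(x + 2)*(x - 5)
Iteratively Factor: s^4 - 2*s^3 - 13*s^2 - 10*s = (s + 2)*(s^3 - 4*s^2 - 5*s) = s*(s + 2)*(s^2 - 4*s - 5) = s*(s + 1)*(s + 2)*(s - 5)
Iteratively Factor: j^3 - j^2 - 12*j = (j - 4)*(j^2 + 3*j) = (j - 4)*(j + 3)*(j)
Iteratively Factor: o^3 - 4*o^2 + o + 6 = (o - 2)*(o^2 - 2*o - 3) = (o - 3)*(o - 2)*(o + 1)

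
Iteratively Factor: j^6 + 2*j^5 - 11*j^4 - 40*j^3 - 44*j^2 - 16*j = (j + 2)*(j^5 - 11*j^3 - 18*j^2 - 8*j) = (j - 4)*(j + 2)*(j^4 + 4*j^3 + 5*j^2 + 2*j) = (j - 4)*(j + 1)*(j + 2)*(j^3 + 3*j^2 + 2*j) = (j - 4)*(j + 1)^2*(j + 2)*(j^2 + 2*j) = (j - 4)*(j + 1)^2*(j + 2)^2*(j)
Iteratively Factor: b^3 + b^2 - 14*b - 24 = (b + 3)*(b^2 - 2*b - 8) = (b - 4)*(b + 3)*(b + 2)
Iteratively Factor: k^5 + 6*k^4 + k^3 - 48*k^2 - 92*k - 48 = (k + 2)*(k^4 + 4*k^3 - 7*k^2 - 34*k - 24) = (k + 2)^2*(k^3 + 2*k^2 - 11*k - 12) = (k + 2)^2*(k + 4)*(k^2 - 2*k - 3) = (k - 3)*(k + 2)^2*(k + 4)*(k + 1)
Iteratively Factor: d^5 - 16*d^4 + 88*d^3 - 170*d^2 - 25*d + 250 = (d - 5)*(d^4 - 11*d^3 + 33*d^2 - 5*d - 50) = (d - 5)*(d + 1)*(d^3 - 12*d^2 + 45*d - 50) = (d - 5)*(d - 2)*(d + 1)*(d^2 - 10*d + 25) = (d - 5)^2*(d - 2)*(d + 1)*(d - 5)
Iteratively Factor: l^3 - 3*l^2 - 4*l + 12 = (l - 3)*(l^2 - 4) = (l - 3)*(l + 2)*(l - 2)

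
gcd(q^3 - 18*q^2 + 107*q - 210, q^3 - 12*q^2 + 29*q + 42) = q^2 - 13*q + 42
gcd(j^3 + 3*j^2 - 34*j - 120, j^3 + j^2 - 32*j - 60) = j^2 - j - 30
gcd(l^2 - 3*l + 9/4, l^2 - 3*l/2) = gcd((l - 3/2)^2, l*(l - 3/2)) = l - 3/2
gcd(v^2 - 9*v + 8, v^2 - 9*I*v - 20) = 1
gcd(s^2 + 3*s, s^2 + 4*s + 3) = s + 3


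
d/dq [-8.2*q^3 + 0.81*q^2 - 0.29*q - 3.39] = -24.6*q^2 + 1.62*q - 0.29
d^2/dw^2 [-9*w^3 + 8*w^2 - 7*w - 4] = 16 - 54*w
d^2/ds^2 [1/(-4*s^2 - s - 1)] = 2*(16*s^2 + 4*s - (8*s + 1)^2 + 4)/(4*s^2 + s + 1)^3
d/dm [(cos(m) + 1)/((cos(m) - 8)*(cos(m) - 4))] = (cos(m)^2 + 2*cos(m) - 44)*sin(m)/((cos(m) - 8)^2*(cos(m) - 4)^2)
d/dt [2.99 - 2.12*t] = -2.12000000000000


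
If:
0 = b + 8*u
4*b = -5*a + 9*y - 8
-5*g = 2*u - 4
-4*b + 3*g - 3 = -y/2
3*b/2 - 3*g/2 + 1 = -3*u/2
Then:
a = 1322/495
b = 16/99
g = 80/99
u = -2/99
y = 22/9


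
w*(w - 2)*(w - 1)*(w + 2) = w^4 - w^3 - 4*w^2 + 4*w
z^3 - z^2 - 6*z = z*(z - 3)*(z + 2)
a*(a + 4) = a^2 + 4*a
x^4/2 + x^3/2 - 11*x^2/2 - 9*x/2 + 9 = (x/2 + 1)*(x - 3)*(x - 1)*(x + 3)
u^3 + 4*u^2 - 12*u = u*(u - 2)*(u + 6)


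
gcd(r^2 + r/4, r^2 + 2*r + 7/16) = r + 1/4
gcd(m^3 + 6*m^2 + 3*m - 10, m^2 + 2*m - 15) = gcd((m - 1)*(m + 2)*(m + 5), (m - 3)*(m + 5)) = m + 5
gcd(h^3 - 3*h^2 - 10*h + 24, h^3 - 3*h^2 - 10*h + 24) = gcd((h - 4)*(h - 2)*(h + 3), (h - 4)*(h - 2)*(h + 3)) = h^3 - 3*h^2 - 10*h + 24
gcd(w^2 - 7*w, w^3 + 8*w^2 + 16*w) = w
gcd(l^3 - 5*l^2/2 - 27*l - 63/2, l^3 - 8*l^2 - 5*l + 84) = l^2 - 4*l - 21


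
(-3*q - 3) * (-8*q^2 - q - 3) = 24*q^3 + 27*q^2 + 12*q + 9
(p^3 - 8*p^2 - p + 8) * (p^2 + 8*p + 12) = p^5 - 53*p^3 - 96*p^2 + 52*p + 96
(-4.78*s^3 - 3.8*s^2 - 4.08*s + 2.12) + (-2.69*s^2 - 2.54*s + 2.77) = -4.78*s^3 - 6.49*s^2 - 6.62*s + 4.89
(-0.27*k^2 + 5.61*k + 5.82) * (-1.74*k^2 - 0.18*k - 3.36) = 0.4698*k^4 - 9.7128*k^3 - 10.2294*k^2 - 19.8972*k - 19.5552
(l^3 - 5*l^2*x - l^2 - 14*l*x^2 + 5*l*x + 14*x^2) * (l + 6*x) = l^4 + l^3*x - l^3 - 44*l^2*x^2 - l^2*x - 84*l*x^3 + 44*l*x^2 + 84*x^3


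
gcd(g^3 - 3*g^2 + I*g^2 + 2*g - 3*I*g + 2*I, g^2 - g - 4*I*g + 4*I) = g - 1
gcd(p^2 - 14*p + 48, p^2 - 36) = p - 6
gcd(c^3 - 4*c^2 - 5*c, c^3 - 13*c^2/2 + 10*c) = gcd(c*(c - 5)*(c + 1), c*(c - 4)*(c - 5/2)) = c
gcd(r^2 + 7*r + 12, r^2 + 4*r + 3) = r + 3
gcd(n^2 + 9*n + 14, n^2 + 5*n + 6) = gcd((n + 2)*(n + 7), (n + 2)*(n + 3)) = n + 2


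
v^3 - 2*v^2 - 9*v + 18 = (v - 3)*(v - 2)*(v + 3)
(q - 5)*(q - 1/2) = q^2 - 11*q/2 + 5/2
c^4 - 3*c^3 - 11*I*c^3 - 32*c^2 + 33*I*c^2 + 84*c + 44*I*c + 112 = (c - 4)*(c + 1)*(c - 7*I)*(c - 4*I)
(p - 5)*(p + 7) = p^2 + 2*p - 35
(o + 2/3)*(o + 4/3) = o^2 + 2*o + 8/9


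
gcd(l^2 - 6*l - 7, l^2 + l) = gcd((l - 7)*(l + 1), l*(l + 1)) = l + 1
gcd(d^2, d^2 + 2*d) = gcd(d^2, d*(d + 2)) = d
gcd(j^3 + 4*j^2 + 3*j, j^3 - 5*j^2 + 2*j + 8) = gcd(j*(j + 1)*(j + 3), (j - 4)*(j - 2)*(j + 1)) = j + 1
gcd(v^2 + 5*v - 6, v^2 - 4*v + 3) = v - 1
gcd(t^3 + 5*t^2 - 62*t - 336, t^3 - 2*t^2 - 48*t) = t^2 - 2*t - 48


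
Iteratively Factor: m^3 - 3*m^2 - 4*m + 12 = (m - 3)*(m^2 - 4) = (m - 3)*(m - 2)*(m + 2)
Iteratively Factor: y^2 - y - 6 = (y + 2)*(y - 3)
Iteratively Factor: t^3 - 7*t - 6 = (t + 2)*(t^2 - 2*t - 3) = (t + 1)*(t + 2)*(t - 3)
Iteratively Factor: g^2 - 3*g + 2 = (g - 1)*(g - 2)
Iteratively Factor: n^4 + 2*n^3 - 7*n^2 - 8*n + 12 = (n - 1)*(n^3 + 3*n^2 - 4*n - 12) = (n - 2)*(n - 1)*(n^2 + 5*n + 6) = (n - 2)*(n - 1)*(n + 2)*(n + 3)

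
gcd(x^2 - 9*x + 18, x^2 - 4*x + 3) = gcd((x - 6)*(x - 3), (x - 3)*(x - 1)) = x - 3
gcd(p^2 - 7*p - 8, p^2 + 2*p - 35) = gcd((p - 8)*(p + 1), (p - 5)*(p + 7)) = 1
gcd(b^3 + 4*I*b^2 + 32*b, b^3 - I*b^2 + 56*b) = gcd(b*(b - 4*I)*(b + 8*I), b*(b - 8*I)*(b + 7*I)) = b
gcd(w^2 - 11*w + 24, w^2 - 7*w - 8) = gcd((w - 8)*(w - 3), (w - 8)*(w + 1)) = w - 8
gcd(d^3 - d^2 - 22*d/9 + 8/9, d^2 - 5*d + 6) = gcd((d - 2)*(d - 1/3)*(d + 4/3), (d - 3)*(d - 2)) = d - 2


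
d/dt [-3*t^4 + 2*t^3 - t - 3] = -12*t^3 + 6*t^2 - 1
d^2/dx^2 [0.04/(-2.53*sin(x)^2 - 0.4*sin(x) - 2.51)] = (1.024144*sin(x)^4 + 0.12144*sin(x)^3 - 2.545864*sin(x)^2 - 0.28304*sin(x) + 0.495224)/(2.53*sin(x)^2 + 0.4*sin(x) + 2.51)^3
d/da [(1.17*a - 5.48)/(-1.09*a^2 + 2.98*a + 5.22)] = (1.2753*a^2 - 11.9464*a + 22.4378)/(1.1881*a^4 - 6.4964*a^3 - 2.4992*a^2 + 31.1112*a + 27.2484)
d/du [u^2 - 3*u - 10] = 2*u - 3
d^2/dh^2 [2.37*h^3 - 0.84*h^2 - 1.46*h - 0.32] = 14.22*h - 1.68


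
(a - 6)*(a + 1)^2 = a^3 - 4*a^2 - 11*a - 6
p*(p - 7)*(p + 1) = p^3 - 6*p^2 - 7*p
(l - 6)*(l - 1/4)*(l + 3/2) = l^3 - 19*l^2/4 - 63*l/8 + 9/4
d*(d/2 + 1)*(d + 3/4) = d^3/2 + 11*d^2/8 + 3*d/4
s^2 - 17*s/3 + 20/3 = (s - 4)*(s - 5/3)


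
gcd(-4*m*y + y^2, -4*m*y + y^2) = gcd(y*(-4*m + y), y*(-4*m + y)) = -4*m*y + y^2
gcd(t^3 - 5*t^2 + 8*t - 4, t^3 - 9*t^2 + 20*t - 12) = t^2 - 3*t + 2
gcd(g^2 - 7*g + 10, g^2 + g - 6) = g - 2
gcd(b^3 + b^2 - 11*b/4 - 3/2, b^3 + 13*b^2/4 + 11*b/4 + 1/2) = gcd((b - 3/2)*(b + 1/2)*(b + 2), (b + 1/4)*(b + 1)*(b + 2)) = b + 2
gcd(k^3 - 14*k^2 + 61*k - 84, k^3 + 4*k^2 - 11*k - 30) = k - 3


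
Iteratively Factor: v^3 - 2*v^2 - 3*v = (v)*(v^2 - 2*v - 3) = v*(v - 3)*(v + 1)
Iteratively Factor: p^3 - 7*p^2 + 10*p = (p)*(p^2 - 7*p + 10) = p*(p - 5)*(p - 2)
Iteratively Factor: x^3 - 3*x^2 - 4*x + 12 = (x - 2)*(x^2 - x - 6) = (x - 2)*(x + 2)*(x - 3)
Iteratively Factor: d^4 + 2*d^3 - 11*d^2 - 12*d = (d - 3)*(d^3 + 5*d^2 + 4*d) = d*(d - 3)*(d^2 + 5*d + 4) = d*(d - 3)*(d + 1)*(d + 4)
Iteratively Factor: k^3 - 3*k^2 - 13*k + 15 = (k + 3)*(k^2 - 6*k + 5) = (k - 1)*(k + 3)*(k - 5)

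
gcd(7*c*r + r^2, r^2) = r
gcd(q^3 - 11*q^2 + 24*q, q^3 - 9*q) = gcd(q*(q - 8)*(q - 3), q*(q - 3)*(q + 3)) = q^2 - 3*q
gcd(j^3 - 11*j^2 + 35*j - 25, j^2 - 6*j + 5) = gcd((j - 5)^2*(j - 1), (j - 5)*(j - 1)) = j^2 - 6*j + 5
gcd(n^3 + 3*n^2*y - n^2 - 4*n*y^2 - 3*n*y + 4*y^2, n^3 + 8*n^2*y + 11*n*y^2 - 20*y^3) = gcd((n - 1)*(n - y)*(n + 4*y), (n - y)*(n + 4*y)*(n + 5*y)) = -n^2 - 3*n*y + 4*y^2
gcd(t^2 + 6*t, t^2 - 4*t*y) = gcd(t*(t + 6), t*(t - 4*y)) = t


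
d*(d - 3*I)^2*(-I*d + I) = -I*d^4 - 6*d^3 + I*d^3 + 6*d^2 + 9*I*d^2 - 9*I*d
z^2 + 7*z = z*(z + 7)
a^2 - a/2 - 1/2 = (a - 1)*(a + 1/2)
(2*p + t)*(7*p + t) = 14*p^2 + 9*p*t + t^2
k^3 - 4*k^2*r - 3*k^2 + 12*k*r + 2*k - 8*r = (k - 2)*(k - 1)*(k - 4*r)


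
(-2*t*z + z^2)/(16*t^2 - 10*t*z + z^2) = z/(-8*t + z)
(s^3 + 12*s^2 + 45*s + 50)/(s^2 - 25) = (s^2 + 7*s + 10)/(s - 5)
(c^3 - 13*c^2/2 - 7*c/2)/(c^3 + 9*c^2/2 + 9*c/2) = (2*c^2 - 13*c - 7)/(2*c^2 + 9*c + 9)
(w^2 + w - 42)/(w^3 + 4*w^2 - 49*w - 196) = (w - 6)/(w^2 - 3*w - 28)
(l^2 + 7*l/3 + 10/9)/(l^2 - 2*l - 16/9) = (3*l + 5)/(3*l - 8)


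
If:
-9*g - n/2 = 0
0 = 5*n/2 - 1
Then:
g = -1/45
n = 2/5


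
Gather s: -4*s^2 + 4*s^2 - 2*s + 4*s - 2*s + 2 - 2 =0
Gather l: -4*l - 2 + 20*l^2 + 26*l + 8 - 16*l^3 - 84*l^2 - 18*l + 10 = -16*l^3 - 64*l^2 + 4*l + 16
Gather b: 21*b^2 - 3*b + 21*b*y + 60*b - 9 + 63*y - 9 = 21*b^2 + b*(21*y + 57) + 63*y - 18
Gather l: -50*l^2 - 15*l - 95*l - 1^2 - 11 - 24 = -50*l^2 - 110*l - 36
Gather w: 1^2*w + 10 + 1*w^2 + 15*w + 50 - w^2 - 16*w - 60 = 0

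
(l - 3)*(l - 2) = l^2 - 5*l + 6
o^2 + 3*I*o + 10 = (o - 2*I)*(o + 5*I)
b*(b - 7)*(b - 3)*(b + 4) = b^4 - 6*b^3 - 19*b^2 + 84*b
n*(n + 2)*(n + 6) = n^3 + 8*n^2 + 12*n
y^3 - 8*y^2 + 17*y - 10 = (y - 5)*(y - 2)*(y - 1)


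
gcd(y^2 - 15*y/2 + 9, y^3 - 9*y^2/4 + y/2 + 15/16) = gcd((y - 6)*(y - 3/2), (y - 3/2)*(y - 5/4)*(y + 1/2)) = y - 3/2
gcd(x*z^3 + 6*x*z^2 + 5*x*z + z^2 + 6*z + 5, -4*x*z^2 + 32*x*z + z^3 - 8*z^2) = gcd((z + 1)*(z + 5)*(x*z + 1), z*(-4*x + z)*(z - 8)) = 1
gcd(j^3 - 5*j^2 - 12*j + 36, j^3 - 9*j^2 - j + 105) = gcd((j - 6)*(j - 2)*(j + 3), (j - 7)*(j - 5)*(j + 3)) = j + 3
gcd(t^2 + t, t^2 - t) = t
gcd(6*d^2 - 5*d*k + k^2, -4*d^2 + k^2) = 2*d - k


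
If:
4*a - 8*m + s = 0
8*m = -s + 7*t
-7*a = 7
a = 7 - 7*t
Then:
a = -1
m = 1/4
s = 6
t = 8/7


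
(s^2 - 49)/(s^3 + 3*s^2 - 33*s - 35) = (s - 7)/(s^2 - 4*s - 5)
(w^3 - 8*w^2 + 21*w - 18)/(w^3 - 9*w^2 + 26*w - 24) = (w - 3)/(w - 4)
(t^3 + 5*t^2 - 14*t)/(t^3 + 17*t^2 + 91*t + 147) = t*(t - 2)/(t^2 + 10*t + 21)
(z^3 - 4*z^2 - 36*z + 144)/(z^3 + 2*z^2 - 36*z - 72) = (z - 4)/(z + 2)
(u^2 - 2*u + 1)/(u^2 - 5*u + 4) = (u - 1)/(u - 4)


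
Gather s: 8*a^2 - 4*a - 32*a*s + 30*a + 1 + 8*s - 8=8*a^2 + 26*a + s*(8 - 32*a) - 7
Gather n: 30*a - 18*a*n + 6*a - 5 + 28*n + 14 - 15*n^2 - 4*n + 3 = 36*a - 15*n^2 + n*(24 - 18*a) + 12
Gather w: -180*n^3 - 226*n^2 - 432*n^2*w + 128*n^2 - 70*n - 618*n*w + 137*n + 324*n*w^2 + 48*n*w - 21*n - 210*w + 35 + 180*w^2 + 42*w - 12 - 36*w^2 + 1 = -180*n^3 - 98*n^2 + 46*n + w^2*(324*n + 144) + w*(-432*n^2 - 570*n - 168) + 24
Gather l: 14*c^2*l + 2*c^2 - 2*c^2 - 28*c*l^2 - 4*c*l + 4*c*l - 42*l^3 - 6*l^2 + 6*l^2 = 14*c^2*l - 28*c*l^2 - 42*l^3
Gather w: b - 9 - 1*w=b - w - 9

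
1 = 1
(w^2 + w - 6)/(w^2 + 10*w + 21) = (w - 2)/(w + 7)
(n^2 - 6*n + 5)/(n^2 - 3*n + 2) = (n - 5)/(n - 2)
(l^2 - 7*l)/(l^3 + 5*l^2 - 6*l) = (l - 7)/(l^2 + 5*l - 6)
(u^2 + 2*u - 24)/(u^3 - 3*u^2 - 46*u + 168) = (u + 6)/(u^2 + u - 42)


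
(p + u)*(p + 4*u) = p^2 + 5*p*u + 4*u^2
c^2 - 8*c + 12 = (c - 6)*(c - 2)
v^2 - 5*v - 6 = (v - 6)*(v + 1)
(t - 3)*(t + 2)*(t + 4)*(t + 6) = t^4 + 9*t^3 + 8*t^2 - 84*t - 144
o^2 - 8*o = o*(o - 8)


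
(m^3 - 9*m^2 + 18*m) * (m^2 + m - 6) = m^5 - 8*m^4 + 3*m^3 + 72*m^2 - 108*m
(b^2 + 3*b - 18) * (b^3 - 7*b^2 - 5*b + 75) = b^5 - 4*b^4 - 44*b^3 + 186*b^2 + 315*b - 1350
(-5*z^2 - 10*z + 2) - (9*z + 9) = -5*z^2 - 19*z - 7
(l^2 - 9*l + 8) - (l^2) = 8 - 9*l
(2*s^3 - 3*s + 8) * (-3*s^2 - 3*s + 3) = -6*s^5 - 6*s^4 + 15*s^3 - 15*s^2 - 33*s + 24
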